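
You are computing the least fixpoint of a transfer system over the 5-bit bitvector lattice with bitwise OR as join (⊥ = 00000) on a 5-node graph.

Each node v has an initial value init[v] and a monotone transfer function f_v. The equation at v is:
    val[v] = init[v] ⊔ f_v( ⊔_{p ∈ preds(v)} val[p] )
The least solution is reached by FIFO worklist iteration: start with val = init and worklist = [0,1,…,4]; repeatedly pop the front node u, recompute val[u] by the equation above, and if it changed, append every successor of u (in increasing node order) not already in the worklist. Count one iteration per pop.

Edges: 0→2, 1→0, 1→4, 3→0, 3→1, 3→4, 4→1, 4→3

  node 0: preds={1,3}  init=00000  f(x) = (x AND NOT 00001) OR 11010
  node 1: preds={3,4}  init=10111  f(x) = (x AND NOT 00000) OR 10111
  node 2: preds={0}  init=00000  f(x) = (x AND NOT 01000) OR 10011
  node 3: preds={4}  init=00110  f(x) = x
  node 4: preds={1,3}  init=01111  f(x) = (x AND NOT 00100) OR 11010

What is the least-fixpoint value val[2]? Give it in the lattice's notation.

Iteration log — 11 steps:
  step 1. node 0  ⊔preds=10111  new=11110  old=00000  +wl: 
  step 2. node 1  ⊔preds=01111  new=11111  old=10111  +wl: 0
  step 3. node 2  ⊔preds=11110  new=10111  old=00000  +wl: 
  step 4. node 3  ⊔preds=01111  new=01111  old=00110  +wl: 1
  step 5. node 4  ⊔preds=11111  new=11111  old=01111  +wl: 3
  step 6. node 0  ⊔preds=11111  new=11110  stable
  step 7. node 1  ⊔preds=11111  new=11111  stable
  step 8. node 3  ⊔preds=11111  new=11111  old=01111  +wl: 0,1,4
  step 9. node 0  ⊔preds=11111  new=11110  stable
  step 10. node 1  ⊔preds=11111  new=11111  stable
  step 11. node 4  ⊔preds=11111  new=11111  stable

Least fixpoint reached:
  node 0: 11110
  node 1: 11111
  node 2: 10111
  node 3: 11111
  node 4: 11111

10111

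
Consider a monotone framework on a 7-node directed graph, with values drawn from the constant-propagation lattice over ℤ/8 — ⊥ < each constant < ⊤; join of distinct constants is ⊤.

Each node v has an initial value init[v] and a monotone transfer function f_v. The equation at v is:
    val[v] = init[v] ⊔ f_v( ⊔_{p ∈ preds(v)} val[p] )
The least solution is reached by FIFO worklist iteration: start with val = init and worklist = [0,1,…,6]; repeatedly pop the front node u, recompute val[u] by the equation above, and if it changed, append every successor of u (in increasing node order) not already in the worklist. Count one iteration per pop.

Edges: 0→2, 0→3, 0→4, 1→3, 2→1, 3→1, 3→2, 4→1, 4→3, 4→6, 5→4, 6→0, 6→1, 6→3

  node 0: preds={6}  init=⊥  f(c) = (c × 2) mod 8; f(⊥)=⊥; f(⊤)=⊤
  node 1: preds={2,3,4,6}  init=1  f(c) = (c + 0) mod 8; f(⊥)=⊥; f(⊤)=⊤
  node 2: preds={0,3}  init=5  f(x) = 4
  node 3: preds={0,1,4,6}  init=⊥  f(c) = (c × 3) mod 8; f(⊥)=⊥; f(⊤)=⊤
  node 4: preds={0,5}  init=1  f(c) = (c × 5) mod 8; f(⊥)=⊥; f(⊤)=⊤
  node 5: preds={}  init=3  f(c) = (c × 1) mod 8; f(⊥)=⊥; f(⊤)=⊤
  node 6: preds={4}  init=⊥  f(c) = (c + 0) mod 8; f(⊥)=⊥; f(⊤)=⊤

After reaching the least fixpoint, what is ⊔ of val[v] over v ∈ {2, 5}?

⊤

Trace (14 dequeues):
  [1] u=0 | in ⊥ | out ⊥ | ==
  [2] u=1 | in ⊤ | out ⊤ | prev 1 | push {}
  [3] u=2 | in ⊥ | out ⊤ | prev 5 | push {1}
  [4] u=3 | in ⊤ | out ⊤ | prev ⊥ | push {2}
  [5] u=4 | in 3 | out ⊤ | prev 1 | push {3}
  [6] u=5 | in ⊥ | out 3 | ==
  [7] u=6 | in ⊤ | out ⊤ | prev ⊥ | push {0}
  [8] u=1 | in ⊤ | out ⊤ | ==
  [9] u=2 | in ⊤ | out ⊤ | ==
  [10] u=3 | in ⊤ | out ⊤ | ==
  [11] u=0 | in ⊤ | out ⊤ | prev ⊥ | push {2,3,4}
  [12] u=2 | in ⊤ | out ⊤ | ==
  [13] u=3 | in ⊤ | out ⊤ | ==
  [14] u=4 | in ⊤ | out ⊤ | ==

Converged values:
  [0] ⊤
  [1] ⊤
  [2] ⊤
  [3] ⊤
  [4] ⊤
  [5] 3
  [6] ⊤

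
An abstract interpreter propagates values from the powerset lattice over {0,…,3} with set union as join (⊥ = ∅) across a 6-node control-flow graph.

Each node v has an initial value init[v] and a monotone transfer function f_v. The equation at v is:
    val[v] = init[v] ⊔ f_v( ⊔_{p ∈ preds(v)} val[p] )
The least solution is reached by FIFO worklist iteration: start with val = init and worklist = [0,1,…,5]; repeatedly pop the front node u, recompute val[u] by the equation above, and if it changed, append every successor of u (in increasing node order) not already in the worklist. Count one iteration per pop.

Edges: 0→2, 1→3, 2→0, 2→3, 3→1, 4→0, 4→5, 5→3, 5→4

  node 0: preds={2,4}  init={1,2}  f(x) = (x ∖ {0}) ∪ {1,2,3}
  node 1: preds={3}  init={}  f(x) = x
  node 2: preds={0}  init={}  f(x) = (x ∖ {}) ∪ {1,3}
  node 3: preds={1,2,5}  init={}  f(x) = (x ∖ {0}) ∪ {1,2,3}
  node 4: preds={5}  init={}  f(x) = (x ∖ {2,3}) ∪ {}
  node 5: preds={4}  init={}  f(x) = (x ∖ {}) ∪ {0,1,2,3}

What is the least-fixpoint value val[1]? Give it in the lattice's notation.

Trace (12 dequeues):
  [1] u=0 | in {} | out {1,2,3} | prev {1,2} | push {}
  [2] u=1 | in {} | out {} | ==
  [3] u=2 | in {1,2,3} | out {1,2,3} | prev {} | push {0}
  [4] u=3 | in {1,2,3} | out {1,2,3} | prev {} | push {1}
  [5] u=4 | in {} | out {} | ==
  [6] u=5 | in {} | out {0,1,2,3} | prev {} | push {3,4}
  [7] u=0 | in {1,2,3} | out {1,2,3} | ==
  [8] u=1 | in {1,2,3} | out {1,2,3} | prev {} | push {}
  [9] u=3 | in {0,1,2,3} | out {1,2,3} | ==
  [10] u=4 | in {0,1,2,3} | out {0,1} | prev {} | push {0,5}
  [11] u=0 | in {0,1,2,3} | out {1,2,3} | ==
  [12] u=5 | in {0,1} | out {0,1,2,3} | ==

Converged values:
  [0] {1,2,3}
  [1] {1,2,3}
  [2] {1,2,3}
  [3] {1,2,3}
  [4] {0,1}
  [5] {0,1,2,3}

{1,2,3}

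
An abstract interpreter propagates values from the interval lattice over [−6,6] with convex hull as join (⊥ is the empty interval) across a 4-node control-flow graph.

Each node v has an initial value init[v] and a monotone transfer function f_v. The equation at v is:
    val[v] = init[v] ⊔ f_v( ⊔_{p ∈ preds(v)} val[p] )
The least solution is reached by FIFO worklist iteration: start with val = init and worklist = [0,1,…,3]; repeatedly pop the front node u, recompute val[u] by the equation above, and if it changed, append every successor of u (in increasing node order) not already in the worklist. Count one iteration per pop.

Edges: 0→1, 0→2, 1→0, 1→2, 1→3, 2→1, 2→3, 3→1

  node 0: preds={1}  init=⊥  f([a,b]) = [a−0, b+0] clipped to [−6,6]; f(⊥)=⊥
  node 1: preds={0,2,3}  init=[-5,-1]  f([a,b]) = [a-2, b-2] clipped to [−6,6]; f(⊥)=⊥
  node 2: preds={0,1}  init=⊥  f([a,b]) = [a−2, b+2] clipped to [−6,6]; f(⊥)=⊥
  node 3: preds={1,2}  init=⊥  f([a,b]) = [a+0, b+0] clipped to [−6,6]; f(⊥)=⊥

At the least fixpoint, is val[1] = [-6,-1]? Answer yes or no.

Trace (7 dequeues):
  [1] u=0 | in [-5,-1] | out [-5,-1] | prev ⊥ | push {}
  [2] u=1 | in [-5,-1] | out [-6,-1] | prev [-5,-1] | push {0}
  [3] u=2 | in [-6,-1] | out [-6,1] | prev ⊥ | push {1}
  [4] u=3 | in [-6,1] | out [-6,1] | prev ⊥ | push {}
  [5] u=0 | in [-6,-1] | out [-6,-1] | prev [-5,-1] | push {2}
  [6] u=1 | in [-6,1] | out [-6,-1] | ==
  [7] u=2 | in [-6,-1] | out [-6,1] | ==

Converged values:
  [0] [-6,-1]
  [1] [-6,-1]
  [2] [-6,1]
  [3] [-6,1]

yes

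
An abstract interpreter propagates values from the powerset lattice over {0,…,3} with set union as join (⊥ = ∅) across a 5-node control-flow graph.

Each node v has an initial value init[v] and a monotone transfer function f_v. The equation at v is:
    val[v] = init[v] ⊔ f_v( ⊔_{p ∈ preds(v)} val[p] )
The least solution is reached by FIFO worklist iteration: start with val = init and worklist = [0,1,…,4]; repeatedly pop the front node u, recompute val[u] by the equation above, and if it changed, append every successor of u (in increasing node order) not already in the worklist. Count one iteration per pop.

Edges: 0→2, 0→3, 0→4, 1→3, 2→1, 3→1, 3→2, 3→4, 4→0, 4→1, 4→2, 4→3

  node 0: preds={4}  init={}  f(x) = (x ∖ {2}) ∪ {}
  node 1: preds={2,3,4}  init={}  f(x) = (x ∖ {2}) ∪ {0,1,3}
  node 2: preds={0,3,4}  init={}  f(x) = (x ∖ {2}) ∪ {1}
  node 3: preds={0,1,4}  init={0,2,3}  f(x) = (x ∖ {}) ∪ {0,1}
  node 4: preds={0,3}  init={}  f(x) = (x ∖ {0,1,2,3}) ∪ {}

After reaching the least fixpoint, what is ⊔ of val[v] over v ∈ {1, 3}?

Iteration log — 7 steps:
  step 1. node 0  ⊔preds={}  new={}  stable
  step 2. node 1  ⊔preds={0,2,3}  new={0,1,3}  old={}  +wl: 
  step 3. node 2  ⊔preds={0,2,3}  new={0,1,3}  old={}  +wl: 1
  step 4. node 3  ⊔preds={0,1,3}  new={0,1,2,3}  old={0,2,3}  +wl: 2
  step 5. node 4  ⊔preds={0,1,2,3}  new={}  stable
  step 6. node 1  ⊔preds={0,1,2,3}  new={0,1,3}  stable
  step 7. node 2  ⊔preds={0,1,2,3}  new={0,1,3}  stable

Least fixpoint reached:
  node 0: {}
  node 1: {0,1,3}
  node 2: {0,1,3}
  node 3: {0,1,2,3}
  node 4: {}

{0,1,2,3}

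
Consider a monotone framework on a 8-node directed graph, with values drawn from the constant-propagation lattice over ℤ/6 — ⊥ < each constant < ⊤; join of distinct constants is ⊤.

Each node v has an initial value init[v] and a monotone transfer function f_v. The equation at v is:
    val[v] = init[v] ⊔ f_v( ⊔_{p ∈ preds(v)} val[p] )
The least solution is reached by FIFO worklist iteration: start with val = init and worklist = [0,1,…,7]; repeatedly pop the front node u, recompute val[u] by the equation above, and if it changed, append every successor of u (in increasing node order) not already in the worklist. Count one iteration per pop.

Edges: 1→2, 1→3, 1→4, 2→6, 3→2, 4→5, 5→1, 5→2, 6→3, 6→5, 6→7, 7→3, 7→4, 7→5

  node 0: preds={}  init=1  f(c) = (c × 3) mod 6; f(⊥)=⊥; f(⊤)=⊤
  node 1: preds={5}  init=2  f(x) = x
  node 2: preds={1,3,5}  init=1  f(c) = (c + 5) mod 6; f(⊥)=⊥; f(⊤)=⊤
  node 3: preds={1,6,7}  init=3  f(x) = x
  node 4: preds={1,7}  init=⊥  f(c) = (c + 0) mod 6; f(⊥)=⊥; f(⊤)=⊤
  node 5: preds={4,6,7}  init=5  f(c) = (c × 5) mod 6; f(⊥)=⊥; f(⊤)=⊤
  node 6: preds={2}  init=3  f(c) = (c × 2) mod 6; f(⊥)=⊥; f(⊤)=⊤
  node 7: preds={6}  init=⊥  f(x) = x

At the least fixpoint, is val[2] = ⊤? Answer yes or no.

yes

Trace (13 dequeues):
  [1] u=0 | in ⊥ | out 1 | ==
  [2] u=1 | in 5 | out ⊤ | prev 2 | push {}
  [3] u=2 | in ⊤ | out ⊤ | prev 1 | push {}
  [4] u=3 | in ⊤ | out ⊤ | prev 3 | push {2}
  [5] u=4 | in ⊤ | out ⊤ | prev ⊥ | push {}
  [6] u=5 | in ⊤ | out ⊤ | prev 5 | push {1}
  [7] u=6 | in ⊤ | out ⊤ | prev 3 | push {3,5}
  [8] u=7 | in ⊤ | out ⊤ | prev ⊥ | push {4}
  [9] u=2 | in ⊤ | out ⊤ | ==
  [10] u=1 | in ⊤ | out ⊤ | ==
  [11] u=3 | in ⊤ | out ⊤ | ==
  [12] u=5 | in ⊤ | out ⊤ | ==
  [13] u=4 | in ⊤ | out ⊤ | ==

Converged values:
  [0] 1
  [1] ⊤
  [2] ⊤
  [3] ⊤
  [4] ⊤
  [5] ⊤
  [6] ⊤
  [7] ⊤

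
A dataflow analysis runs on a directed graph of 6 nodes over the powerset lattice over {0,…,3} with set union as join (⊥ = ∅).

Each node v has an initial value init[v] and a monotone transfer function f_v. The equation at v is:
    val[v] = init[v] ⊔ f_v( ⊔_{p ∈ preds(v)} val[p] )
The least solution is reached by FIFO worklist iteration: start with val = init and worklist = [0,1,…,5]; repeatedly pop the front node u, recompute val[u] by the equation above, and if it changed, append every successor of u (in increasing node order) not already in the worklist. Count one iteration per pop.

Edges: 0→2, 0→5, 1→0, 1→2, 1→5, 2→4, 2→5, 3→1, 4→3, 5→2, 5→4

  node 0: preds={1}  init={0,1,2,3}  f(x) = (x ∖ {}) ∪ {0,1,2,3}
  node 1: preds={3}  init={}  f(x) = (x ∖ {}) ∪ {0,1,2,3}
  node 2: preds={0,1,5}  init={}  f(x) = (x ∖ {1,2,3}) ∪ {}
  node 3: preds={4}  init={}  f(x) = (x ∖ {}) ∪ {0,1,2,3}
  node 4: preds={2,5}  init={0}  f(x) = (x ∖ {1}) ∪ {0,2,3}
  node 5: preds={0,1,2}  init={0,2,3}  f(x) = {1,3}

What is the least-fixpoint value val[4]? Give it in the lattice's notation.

Worklist (11 pops):
  #1 pop 0: in={} → {0,1,2,3} (no change)
  #2 pop 1: in={} → {0,1,2,3} (was {}); enqueue [0]
  #3 pop 2: in={0,1,2,3} → {0} (was {}); enqueue []
  #4 pop 3: in={0} → {0,1,2,3} (was {}); enqueue [1]
  #5 pop 4: in={0,2,3} → {0,2,3} (was {0}); enqueue [3]
  #6 pop 5: in={0,1,2,3} → {0,1,2,3} (was {0,2,3}); enqueue [2,4]
  #7 pop 0: in={0,1,2,3} → {0,1,2,3} (no change)
  #8 pop 1: in={0,1,2,3} → {0,1,2,3} (no change)
  #9 pop 3: in={0,2,3} → {0,1,2,3} (no change)
  #10 pop 2: in={0,1,2,3} → {0} (no change)
  #11 pop 4: in={0,1,2,3} → {0,2,3} (no change)

Fixpoint:
  val[0] = {0,1,2,3}
  val[1] = {0,1,2,3}
  val[2] = {0}
  val[3] = {0,1,2,3}
  val[4] = {0,2,3}
  val[5] = {0,1,2,3}

{0,2,3}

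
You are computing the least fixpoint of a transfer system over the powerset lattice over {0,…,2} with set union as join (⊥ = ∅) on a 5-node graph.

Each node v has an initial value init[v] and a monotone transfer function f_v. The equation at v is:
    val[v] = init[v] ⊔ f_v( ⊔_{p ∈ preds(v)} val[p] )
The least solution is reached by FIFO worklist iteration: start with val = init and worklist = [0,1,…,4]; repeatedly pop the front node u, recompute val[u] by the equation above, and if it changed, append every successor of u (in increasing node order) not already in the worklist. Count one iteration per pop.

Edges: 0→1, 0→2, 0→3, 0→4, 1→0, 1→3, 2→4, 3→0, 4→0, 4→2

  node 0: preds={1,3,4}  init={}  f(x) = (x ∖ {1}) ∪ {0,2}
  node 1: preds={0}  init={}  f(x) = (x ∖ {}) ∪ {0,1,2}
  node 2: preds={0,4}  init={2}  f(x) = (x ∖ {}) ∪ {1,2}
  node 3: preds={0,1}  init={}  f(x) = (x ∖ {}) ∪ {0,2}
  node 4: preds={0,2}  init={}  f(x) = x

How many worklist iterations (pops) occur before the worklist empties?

Worklist (7 pops):
  #1 pop 0: in={} → {0,2} (was {}); enqueue []
  #2 pop 1: in={0,2} → {0,1,2} (was {}); enqueue [0]
  #3 pop 2: in={0,2} → {0,1,2} (was {2}); enqueue []
  #4 pop 3: in={0,1,2} → {0,1,2} (was {}); enqueue []
  #5 pop 4: in={0,1,2} → {0,1,2} (was {}); enqueue [2]
  #6 pop 0: in={0,1,2} → {0,2} (no change)
  #7 pop 2: in={0,1,2} → {0,1,2} (no change)

Fixpoint:
  val[0] = {0,2}
  val[1] = {0,1,2}
  val[2] = {0,1,2}
  val[3] = {0,1,2}
  val[4] = {0,1,2}

7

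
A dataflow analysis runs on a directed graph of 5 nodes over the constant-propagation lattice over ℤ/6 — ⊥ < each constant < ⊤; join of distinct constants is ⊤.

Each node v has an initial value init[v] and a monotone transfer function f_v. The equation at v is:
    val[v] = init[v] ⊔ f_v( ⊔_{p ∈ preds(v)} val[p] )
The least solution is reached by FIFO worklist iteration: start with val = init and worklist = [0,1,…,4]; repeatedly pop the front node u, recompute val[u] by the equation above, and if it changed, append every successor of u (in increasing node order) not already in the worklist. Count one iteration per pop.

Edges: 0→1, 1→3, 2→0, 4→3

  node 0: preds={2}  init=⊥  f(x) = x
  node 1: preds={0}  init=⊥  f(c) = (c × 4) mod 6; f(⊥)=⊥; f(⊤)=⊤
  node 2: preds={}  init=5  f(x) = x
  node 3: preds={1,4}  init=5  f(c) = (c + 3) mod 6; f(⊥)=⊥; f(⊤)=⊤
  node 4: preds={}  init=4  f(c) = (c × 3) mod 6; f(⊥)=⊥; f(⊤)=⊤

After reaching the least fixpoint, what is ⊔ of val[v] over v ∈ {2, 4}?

⊤

Trace (5 dequeues):
  [1] u=0 | in 5 | out 5 | prev ⊥ | push {}
  [2] u=1 | in 5 | out 2 | prev ⊥ | push {}
  [3] u=2 | in ⊥ | out 5 | ==
  [4] u=3 | in ⊤ | out ⊤ | prev 5 | push {}
  [5] u=4 | in ⊥ | out 4 | ==

Converged values:
  [0] 5
  [1] 2
  [2] 5
  [3] ⊤
  [4] 4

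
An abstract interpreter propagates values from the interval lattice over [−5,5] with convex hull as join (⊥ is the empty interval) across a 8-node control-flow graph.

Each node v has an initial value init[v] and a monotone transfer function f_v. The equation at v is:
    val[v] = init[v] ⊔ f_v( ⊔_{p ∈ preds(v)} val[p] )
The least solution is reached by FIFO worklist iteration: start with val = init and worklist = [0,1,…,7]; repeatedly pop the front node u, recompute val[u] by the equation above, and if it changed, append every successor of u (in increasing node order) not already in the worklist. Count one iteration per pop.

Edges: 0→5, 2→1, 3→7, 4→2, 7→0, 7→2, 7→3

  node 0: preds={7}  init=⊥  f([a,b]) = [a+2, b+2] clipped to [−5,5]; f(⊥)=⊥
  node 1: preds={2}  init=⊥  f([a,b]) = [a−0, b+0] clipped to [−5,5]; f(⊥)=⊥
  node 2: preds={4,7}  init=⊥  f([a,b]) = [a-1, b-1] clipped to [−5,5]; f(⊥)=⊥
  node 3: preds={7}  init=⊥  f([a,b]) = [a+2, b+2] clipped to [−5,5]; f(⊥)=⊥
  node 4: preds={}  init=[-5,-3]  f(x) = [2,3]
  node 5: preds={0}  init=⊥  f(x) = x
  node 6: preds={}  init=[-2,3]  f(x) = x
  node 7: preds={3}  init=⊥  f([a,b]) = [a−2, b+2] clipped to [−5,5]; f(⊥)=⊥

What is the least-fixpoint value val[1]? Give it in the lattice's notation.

Worklist (11 pops):
  #1 pop 0: in=⊥ → ⊥ (no change)
  #2 pop 1: in=⊥ → ⊥ (no change)
  #3 pop 2: in=[-5,-3] → [-5,-4] (was ⊥); enqueue [1]
  #4 pop 3: in=⊥ → ⊥ (no change)
  #5 pop 4: in=⊥ → [-5,3] (was [-5,-3]); enqueue [2]
  #6 pop 5: in=⊥ → ⊥ (no change)
  #7 pop 6: in=⊥ → [-2,3] (no change)
  #8 pop 7: in=⊥ → ⊥ (no change)
  #9 pop 1: in=[-5,-4] → [-5,-4] (was ⊥); enqueue []
  #10 pop 2: in=[-5,3] → [-5,2] (was [-5,-4]); enqueue [1]
  #11 pop 1: in=[-5,2] → [-5,2] (was [-5,-4]); enqueue []

Fixpoint:
  val[0] = ⊥
  val[1] = [-5,2]
  val[2] = [-5,2]
  val[3] = ⊥
  val[4] = [-5,3]
  val[5] = ⊥
  val[6] = [-2,3]
  val[7] = ⊥

[-5,2]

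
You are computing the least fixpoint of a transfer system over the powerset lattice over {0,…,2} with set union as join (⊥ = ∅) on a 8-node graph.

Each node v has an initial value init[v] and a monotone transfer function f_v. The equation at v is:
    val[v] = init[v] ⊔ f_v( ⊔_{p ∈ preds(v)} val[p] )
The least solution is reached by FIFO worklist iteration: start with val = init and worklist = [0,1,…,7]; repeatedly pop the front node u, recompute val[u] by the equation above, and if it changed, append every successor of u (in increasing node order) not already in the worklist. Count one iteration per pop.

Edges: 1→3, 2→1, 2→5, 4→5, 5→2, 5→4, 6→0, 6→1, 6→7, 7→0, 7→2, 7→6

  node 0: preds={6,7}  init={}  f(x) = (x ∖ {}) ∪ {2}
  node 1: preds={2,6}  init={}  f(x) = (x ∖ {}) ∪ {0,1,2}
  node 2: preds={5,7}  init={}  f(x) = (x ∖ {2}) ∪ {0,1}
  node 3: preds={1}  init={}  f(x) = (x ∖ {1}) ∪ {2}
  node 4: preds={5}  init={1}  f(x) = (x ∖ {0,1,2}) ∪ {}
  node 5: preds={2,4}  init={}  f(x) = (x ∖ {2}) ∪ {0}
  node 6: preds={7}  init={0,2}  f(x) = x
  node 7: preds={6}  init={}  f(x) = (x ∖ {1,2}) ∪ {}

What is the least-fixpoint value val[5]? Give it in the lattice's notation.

{0,1}

Trace (13 dequeues):
  [1] u=0 | in {0,2} | out {0,2} | prev {} | push {}
  [2] u=1 | in {0,2} | out {0,1,2} | prev {} | push {}
  [3] u=2 | in {} | out {0,1} | prev {} | push {1}
  [4] u=3 | in {0,1,2} | out {0,2} | prev {} | push {}
  [5] u=4 | in {} | out {1} | ==
  [6] u=5 | in {0,1} | out {0,1} | prev {} | push {2,4}
  [7] u=6 | in {} | out {0,2} | ==
  [8] u=7 | in {0,2} | out {0} | prev {} | push {0,6}
  [9] u=1 | in {0,1,2} | out {0,1,2} | ==
  [10] u=2 | in {0,1} | out {0,1} | ==
  [11] u=4 | in {0,1} | out {1} | ==
  [12] u=0 | in {0,2} | out {0,2} | ==
  [13] u=6 | in {0} | out {0,2} | ==

Converged values:
  [0] {0,2}
  [1] {0,1,2}
  [2] {0,1}
  [3] {0,2}
  [4] {1}
  [5] {0,1}
  [6] {0,2}
  [7] {0}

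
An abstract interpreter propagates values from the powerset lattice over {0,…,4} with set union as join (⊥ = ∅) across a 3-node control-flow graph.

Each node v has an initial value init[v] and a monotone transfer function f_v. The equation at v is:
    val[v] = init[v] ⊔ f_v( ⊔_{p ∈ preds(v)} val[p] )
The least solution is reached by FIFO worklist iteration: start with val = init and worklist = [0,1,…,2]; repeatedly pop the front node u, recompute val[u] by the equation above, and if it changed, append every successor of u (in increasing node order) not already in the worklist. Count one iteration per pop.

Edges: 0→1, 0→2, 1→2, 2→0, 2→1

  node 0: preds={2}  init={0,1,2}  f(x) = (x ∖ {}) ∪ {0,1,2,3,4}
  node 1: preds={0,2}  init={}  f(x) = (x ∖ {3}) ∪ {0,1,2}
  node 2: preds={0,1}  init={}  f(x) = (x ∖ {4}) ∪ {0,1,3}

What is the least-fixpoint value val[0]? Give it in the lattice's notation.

{0,1,2,3,4}

Iteration log — 5 steps:
  step 1. node 0  ⊔preds={}  new={0,1,2,3,4}  old={0,1,2}  +wl: 
  step 2. node 1  ⊔preds={0,1,2,3,4}  new={0,1,2,4}  old={}  +wl: 
  step 3. node 2  ⊔preds={0,1,2,3,4}  new={0,1,2,3}  old={}  +wl: 0,1
  step 4. node 0  ⊔preds={0,1,2,3}  new={0,1,2,3,4}  stable
  step 5. node 1  ⊔preds={0,1,2,3,4}  new={0,1,2,4}  stable

Least fixpoint reached:
  node 0: {0,1,2,3,4}
  node 1: {0,1,2,4}
  node 2: {0,1,2,3}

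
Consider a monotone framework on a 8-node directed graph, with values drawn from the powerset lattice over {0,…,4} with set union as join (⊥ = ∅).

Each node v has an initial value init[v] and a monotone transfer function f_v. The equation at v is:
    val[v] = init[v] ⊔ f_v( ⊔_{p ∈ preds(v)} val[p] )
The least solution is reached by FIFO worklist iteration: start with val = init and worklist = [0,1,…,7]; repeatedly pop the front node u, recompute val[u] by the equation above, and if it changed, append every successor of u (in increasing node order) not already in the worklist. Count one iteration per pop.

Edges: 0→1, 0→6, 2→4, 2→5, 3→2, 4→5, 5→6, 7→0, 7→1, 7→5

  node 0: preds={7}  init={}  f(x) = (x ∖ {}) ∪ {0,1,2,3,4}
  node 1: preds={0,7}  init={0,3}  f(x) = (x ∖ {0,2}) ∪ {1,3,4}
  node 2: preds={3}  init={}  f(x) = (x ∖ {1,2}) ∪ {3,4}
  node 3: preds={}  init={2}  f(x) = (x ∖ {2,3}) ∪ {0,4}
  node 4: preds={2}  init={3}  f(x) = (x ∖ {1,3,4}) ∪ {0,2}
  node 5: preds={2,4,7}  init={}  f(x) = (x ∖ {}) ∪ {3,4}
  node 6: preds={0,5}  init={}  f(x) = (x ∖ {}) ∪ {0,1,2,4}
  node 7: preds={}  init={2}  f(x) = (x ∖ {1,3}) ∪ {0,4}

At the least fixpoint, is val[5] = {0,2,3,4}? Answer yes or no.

Iteration log — 13 steps:
  step 1. node 0  ⊔preds={2}  new={0,1,2,3,4}  old={}  +wl: 
  step 2. node 1  ⊔preds={0,1,2,3,4}  new={0,1,3,4}  old={0,3}  +wl: 
  step 3. node 2  ⊔preds={2}  new={3,4}  old={}  +wl: 
  step 4. node 3  ⊔preds={}  new={0,2,4}  old={2}  +wl: 2
  step 5. node 4  ⊔preds={3,4}  new={0,2,3}  old={3}  +wl: 
  step 6. node 5  ⊔preds={0,2,3,4}  new={0,2,3,4}  old={}  +wl: 
  step 7. node 6  ⊔preds={0,1,2,3,4}  new={0,1,2,3,4}  old={}  +wl: 
  step 8. node 7  ⊔preds={}  new={0,2,4}  old={2}  +wl: 0,1,5
  step 9. node 2  ⊔preds={0,2,4}  new={0,3,4}  old={3,4}  +wl: 4
  step 10. node 0  ⊔preds={0,2,4}  new={0,1,2,3,4}  stable
  step 11. node 1  ⊔preds={0,1,2,3,4}  new={0,1,3,4}  stable
  step 12. node 5  ⊔preds={0,2,3,4}  new={0,2,3,4}  stable
  step 13. node 4  ⊔preds={0,3,4}  new={0,2,3}  stable

Least fixpoint reached:
  node 0: {0,1,2,3,4}
  node 1: {0,1,3,4}
  node 2: {0,3,4}
  node 3: {0,2,4}
  node 4: {0,2,3}
  node 5: {0,2,3,4}
  node 6: {0,1,2,3,4}
  node 7: {0,2,4}

yes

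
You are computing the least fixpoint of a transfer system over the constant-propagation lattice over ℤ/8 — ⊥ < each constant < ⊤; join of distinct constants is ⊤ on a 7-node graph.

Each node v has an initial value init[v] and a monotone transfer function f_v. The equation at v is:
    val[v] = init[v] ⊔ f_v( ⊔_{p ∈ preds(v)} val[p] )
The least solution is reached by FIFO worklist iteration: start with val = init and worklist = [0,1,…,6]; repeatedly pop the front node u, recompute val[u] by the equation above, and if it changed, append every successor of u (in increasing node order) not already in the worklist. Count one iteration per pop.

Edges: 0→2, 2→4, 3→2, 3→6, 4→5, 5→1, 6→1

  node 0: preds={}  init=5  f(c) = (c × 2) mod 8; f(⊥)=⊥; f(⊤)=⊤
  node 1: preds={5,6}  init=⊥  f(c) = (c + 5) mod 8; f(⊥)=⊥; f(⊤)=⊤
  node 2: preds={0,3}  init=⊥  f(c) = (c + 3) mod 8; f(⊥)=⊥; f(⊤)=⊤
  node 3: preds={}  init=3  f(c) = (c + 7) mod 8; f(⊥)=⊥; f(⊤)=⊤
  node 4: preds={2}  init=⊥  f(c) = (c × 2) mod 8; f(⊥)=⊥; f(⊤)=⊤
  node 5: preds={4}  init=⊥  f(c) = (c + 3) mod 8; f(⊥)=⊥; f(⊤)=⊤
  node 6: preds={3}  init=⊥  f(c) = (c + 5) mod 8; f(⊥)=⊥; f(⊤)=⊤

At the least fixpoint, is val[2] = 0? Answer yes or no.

Trace (8 dequeues):
  [1] u=0 | in ⊥ | out 5 | ==
  [2] u=1 | in ⊥ | out ⊥ | ==
  [3] u=2 | in ⊤ | out ⊤ | prev ⊥ | push {}
  [4] u=3 | in ⊥ | out 3 | ==
  [5] u=4 | in ⊤ | out ⊤ | prev ⊥ | push {}
  [6] u=5 | in ⊤ | out ⊤ | prev ⊥ | push {1}
  [7] u=6 | in 3 | out 0 | prev ⊥ | push {}
  [8] u=1 | in ⊤ | out ⊤ | prev ⊥ | push {}

Converged values:
  [0] 5
  [1] ⊤
  [2] ⊤
  [3] 3
  [4] ⊤
  [5] ⊤
  [6] 0

no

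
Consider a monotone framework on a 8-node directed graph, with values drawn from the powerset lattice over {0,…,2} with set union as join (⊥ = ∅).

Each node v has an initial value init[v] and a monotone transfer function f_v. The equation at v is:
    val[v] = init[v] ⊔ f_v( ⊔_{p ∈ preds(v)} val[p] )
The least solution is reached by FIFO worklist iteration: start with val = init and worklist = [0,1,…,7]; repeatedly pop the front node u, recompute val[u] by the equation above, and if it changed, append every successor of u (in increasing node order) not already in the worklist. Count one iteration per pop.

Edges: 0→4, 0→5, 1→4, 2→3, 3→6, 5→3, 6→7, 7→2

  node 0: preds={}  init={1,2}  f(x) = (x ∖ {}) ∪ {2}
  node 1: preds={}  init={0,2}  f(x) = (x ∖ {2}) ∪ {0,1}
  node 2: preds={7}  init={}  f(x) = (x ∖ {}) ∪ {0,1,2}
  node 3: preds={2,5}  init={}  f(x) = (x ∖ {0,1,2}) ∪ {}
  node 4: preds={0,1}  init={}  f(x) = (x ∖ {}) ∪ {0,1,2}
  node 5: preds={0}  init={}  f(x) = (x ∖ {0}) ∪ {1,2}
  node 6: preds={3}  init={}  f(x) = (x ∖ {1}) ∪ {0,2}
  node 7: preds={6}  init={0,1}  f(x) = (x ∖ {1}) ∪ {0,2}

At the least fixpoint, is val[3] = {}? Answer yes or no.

Worklist (10 pops):
  #1 pop 0: in={} → {1,2} (no change)
  #2 pop 1: in={} → {0,1,2} (was {0,2}); enqueue []
  #3 pop 2: in={0,1} → {0,1,2} (was {}); enqueue []
  #4 pop 3: in={0,1,2} → {} (no change)
  #5 pop 4: in={0,1,2} → {0,1,2} (was {}); enqueue []
  #6 pop 5: in={1,2} → {1,2} (was {}); enqueue [3]
  #7 pop 6: in={} → {0,2} (was {}); enqueue []
  #8 pop 7: in={0,2} → {0,1,2} (was {0,1}); enqueue [2]
  #9 pop 3: in={0,1,2} → {} (no change)
  #10 pop 2: in={0,1,2} → {0,1,2} (no change)

Fixpoint:
  val[0] = {1,2}
  val[1] = {0,1,2}
  val[2] = {0,1,2}
  val[3] = {}
  val[4] = {0,1,2}
  val[5] = {1,2}
  val[6] = {0,2}
  val[7] = {0,1,2}

yes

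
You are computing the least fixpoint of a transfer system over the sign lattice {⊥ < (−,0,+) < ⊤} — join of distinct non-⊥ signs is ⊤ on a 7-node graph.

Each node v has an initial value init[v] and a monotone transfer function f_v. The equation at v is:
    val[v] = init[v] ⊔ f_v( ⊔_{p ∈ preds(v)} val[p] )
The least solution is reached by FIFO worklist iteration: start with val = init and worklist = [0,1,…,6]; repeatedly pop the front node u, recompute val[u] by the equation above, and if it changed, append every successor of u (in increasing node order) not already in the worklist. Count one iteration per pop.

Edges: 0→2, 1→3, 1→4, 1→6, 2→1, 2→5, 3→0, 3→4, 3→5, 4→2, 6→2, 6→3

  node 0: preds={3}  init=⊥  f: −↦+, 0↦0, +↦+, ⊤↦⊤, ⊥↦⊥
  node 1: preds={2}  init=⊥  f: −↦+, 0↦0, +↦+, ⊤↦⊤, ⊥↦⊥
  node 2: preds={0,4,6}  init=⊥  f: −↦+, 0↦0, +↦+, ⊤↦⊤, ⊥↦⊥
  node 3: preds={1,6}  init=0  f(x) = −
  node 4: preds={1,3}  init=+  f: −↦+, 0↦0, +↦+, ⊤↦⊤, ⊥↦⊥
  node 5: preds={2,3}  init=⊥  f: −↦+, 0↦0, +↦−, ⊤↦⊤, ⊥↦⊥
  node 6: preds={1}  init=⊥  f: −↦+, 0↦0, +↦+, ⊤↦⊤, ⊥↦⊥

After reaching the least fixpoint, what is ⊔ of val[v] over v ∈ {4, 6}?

⊤

Worklist (15 pops):
  #1 pop 0: in=0 → 0 (was ⊥); enqueue []
  #2 pop 1: in=⊥ → ⊥ (no change)
  #3 pop 2: in=⊤ → ⊤ (was ⊥); enqueue [1]
  #4 pop 3: in=⊥ → ⊤ (was 0); enqueue [0]
  #5 pop 4: in=⊤ → ⊤ (was +); enqueue [2]
  #6 pop 5: in=⊤ → ⊤ (was ⊥); enqueue []
  #7 pop 6: in=⊥ → ⊥ (no change)
  #8 pop 1: in=⊤ → ⊤ (was ⊥); enqueue [3,4,6]
  #9 pop 0: in=⊤ → ⊤ (was 0); enqueue []
  #10 pop 2: in=⊤ → ⊤ (no change)
  #11 pop 3: in=⊤ → ⊤ (no change)
  #12 pop 4: in=⊤ → ⊤ (no change)
  #13 pop 6: in=⊤ → ⊤ (was ⊥); enqueue [2,3]
  #14 pop 2: in=⊤ → ⊤ (no change)
  #15 pop 3: in=⊤ → ⊤ (no change)

Fixpoint:
  val[0] = ⊤
  val[1] = ⊤
  val[2] = ⊤
  val[3] = ⊤
  val[4] = ⊤
  val[5] = ⊤
  val[6] = ⊤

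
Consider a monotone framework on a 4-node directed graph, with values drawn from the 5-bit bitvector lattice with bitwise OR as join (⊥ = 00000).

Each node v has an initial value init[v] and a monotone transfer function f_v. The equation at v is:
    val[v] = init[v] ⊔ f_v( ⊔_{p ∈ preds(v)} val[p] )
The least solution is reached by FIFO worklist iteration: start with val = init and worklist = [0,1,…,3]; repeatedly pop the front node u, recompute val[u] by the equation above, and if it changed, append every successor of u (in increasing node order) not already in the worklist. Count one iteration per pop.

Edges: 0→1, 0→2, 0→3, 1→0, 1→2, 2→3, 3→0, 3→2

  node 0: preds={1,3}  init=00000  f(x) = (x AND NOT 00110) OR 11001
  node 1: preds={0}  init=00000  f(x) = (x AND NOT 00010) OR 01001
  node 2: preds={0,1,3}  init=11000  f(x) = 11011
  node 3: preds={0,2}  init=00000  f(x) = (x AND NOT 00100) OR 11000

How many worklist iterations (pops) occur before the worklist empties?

6

Trace (6 dequeues):
  [1] u=0 | in 00000 | out 11001 | prev 00000 | push {}
  [2] u=1 | in 11001 | out 11001 | prev 00000 | push {0}
  [3] u=2 | in 11001 | out 11011 | prev 11000 | push {}
  [4] u=3 | in 11011 | out 11011 | prev 00000 | push {2}
  [5] u=0 | in 11011 | out 11001 | ==
  [6] u=2 | in 11011 | out 11011 | ==

Converged values:
  [0] 11001
  [1] 11001
  [2] 11011
  [3] 11011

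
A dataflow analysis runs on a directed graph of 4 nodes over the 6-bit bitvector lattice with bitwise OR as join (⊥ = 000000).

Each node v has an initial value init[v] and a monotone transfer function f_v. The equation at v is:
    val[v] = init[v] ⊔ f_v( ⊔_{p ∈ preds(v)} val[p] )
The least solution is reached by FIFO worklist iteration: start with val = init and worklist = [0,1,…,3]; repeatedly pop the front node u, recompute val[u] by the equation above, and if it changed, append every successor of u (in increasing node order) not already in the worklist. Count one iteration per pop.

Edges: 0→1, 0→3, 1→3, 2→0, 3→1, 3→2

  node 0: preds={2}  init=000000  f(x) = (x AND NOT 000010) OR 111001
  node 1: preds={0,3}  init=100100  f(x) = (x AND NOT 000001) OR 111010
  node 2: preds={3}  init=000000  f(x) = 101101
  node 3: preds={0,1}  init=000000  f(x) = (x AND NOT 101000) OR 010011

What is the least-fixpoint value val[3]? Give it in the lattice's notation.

010111

Iteration log — 8 steps:
  step 1. node 0  ⊔preds=000000  new=111001  old=000000  +wl: 
  step 2. node 1  ⊔preds=111001  new=111110  old=100100  +wl: 
  step 3. node 2  ⊔preds=000000  new=101101  old=000000  +wl: 0
  step 4. node 3  ⊔preds=111111  new=010111  old=000000  +wl: 1,2
  step 5. node 0  ⊔preds=101101  new=111101  old=111001  +wl: 3
  step 6. node 1  ⊔preds=111111  new=111110  stable
  step 7. node 2  ⊔preds=010111  new=101101  stable
  step 8. node 3  ⊔preds=111111  new=010111  stable

Least fixpoint reached:
  node 0: 111101
  node 1: 111110
  node 2: 101101
  node 3: 010111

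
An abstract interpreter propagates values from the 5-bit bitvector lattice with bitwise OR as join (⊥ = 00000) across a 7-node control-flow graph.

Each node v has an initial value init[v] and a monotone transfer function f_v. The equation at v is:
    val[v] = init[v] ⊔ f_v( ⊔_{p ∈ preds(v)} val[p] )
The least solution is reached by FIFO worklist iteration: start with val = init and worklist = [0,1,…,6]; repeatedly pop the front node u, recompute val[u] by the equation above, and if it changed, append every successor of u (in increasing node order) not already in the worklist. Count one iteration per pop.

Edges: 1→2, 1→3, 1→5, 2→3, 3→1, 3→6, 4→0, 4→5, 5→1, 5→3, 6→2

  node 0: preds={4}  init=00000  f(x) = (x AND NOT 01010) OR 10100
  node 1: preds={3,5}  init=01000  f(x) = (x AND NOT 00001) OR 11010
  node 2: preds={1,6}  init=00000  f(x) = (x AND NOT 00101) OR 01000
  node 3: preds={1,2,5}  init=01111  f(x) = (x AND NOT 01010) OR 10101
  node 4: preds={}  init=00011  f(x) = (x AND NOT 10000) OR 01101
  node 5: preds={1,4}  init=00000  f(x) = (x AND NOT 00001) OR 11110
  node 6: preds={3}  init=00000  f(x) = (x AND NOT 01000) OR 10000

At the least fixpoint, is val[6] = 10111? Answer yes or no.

yes

Trace (11 dequeues):
  [1] u=0 | in 00011 | out 10101 | prev 00000 | push {}
  [2] u=1 | in 01111 | out 11110 | prev 01000 | push {}
  [3] u=2 | in 11110 | out 11010 | prev 00000 | push {}
  [4] u=3 | in 11110 | out 11111 | prev 01111 | push {1}
  [5] u=4 | in 00000 | out 01111 | prev 00011 | push {0}
  [6] u=5 | in 11111 | out 11110 | prev 00000 | push {3}
  [7] u=6 | in 11111 | out 10111 | prev 00000 | push {2}
  [8] u=1 | in 11111 | out 11110 | ==
  [9] u=0 | in 01111 | out 10101 | ==
  [10] u=3 | in 11110 | out 11111 | ==
  [11] u=2 | in 11111 | out 11010 | ==

Converged values:
  [0] 10101
  [1] 11110
  [2] 11010
  [3] 11111
  [4] 01111
  [5] 11110
  [6] 10111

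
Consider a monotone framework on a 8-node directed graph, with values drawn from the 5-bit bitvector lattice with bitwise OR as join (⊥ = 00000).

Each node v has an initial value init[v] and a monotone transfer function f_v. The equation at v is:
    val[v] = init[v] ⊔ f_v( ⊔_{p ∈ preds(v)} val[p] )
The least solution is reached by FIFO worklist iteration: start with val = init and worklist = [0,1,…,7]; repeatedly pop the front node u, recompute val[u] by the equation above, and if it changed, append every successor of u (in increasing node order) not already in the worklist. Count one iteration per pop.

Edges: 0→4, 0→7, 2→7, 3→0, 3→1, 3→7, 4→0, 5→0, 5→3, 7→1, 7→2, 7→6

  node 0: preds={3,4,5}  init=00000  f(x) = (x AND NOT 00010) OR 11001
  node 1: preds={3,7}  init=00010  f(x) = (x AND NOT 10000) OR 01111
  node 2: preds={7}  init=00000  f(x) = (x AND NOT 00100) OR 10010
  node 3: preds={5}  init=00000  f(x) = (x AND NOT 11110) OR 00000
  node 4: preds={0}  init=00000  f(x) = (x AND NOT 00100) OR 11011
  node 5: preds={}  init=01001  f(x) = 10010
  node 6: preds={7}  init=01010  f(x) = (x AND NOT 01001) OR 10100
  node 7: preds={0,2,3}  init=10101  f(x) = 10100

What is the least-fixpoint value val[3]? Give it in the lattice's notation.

00001

Trace (11 dequeues):
  [1] u=0 | in 01001 | out 11001 | prev 00000 | push {}
  [2] u=1 | in 10101 | out 01111 | prev 00010 | push {}
  [3] u=2 | in 10101 | out 10011 | prev 00000 | push {}
  [4] u=3 | in 01001 | out 00001 | prev 00000 | push {0,1}
  [5] u=4 | in 11001 | out 11011 | prev 00000 | push {}
  [6] u=5 | in 00000 | out 11011 | prev 01001 | push {3}
  [7] u=6 | in 10101 | out 11110 | prev 01010 | push {}
  [8] u=7 | in 11011 | out 10101 | ==
  [9] u=0 | in 11011 | out 11001 | ==
  [10] u=1 | in 10101 | out 01111 | ==
  [11] u=3 | in 11011 | out 00001 | ==

Converged values:
  [0] 11001
  [1] 01111
  [2] 10011
  [3] 00001
  [4] 11011
  [5] 11011
  [6] 11110
  [7] 10101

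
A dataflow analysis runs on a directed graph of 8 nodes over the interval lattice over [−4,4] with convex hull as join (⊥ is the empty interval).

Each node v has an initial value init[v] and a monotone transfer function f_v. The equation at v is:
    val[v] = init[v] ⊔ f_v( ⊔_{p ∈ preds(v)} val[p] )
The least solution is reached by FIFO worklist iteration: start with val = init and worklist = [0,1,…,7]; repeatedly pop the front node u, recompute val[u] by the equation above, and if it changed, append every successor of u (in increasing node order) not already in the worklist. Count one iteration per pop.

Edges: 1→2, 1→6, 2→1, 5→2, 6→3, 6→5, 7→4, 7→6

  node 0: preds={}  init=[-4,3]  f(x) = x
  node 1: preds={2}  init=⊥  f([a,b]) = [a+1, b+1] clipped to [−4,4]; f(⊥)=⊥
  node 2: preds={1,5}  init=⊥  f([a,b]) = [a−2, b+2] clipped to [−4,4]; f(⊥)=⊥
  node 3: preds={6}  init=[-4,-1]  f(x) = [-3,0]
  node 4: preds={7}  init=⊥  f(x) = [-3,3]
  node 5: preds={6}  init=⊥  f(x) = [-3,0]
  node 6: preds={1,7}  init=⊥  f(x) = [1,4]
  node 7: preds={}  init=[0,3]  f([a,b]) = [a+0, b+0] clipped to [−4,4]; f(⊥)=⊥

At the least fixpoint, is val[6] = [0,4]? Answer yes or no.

Iteration log — 17 steps:
  step 1. node 0  ⊔preds=⊥  new=[-4,3]  stable
  step 2. node 1  ⊔preds=⊥  new=⊥  stable
  step 3. node 2  ⊔preds=⊥  new=⊥  stable
  step 4. node 3  ⊔preds=⊥  new=[-4,0]  old=[-4,-1]  +wl: 
  step 5. node 4  ⊔preds=[0,3]  new=[-3,3]  old=⊥  +wl: 
  step 6. node 5  ⊔preds=⊥  new=[-3,0]  old=⊥  +wl: 2
  step 7. node 6  ⊔preds=[0,3]  new=[1,4]  old=⊥  +wl: 3,5
  step 8. node 7  ⊔preds=⊥  new=[0,3]  stable
  step 9. node 2  ⊔preds=[-3,0]  new=[-4,2]  old=⊥  +wl: 1
  step 10. node 3  ⊔preds=[1,4]  new=[-4,0]  stable
  step 11. node 5  ⊔preds=[1,4]  new=[-3,0]  stable
  step 12. node 1  ⊔preds=[-4,2]  new=[-3,3]  old=⊥  +wl: 2,6
  step 13. node 2  ⊔preds=[-3,3]  new=[-4,4]  old=[-4,2]  +wl: 1
  step 14. node 6  ⊔preds=[-3,3]  new=[1,4]  stable
  step 15. node 1  ⊔preds=[-4,4]  new=[-3,4]  old=[-3,3]  +wl: 2,6
  step 16. node 2  ⊔preds=[-3,4]  new=[-4,4]  stable
  step 17. node 6  ⊔preds=[-3,4]  new=[1,4]  stable

Least fixpoint reached:
  node 0: [-4,3]
  node 1: [-3,4]
  node 2: [-4,4]
  node 3: [-4,0]
  node 4: [-3,3]
  node 5: [-3,0]
  node 6: [1,4]
  node 7: [0,3]

no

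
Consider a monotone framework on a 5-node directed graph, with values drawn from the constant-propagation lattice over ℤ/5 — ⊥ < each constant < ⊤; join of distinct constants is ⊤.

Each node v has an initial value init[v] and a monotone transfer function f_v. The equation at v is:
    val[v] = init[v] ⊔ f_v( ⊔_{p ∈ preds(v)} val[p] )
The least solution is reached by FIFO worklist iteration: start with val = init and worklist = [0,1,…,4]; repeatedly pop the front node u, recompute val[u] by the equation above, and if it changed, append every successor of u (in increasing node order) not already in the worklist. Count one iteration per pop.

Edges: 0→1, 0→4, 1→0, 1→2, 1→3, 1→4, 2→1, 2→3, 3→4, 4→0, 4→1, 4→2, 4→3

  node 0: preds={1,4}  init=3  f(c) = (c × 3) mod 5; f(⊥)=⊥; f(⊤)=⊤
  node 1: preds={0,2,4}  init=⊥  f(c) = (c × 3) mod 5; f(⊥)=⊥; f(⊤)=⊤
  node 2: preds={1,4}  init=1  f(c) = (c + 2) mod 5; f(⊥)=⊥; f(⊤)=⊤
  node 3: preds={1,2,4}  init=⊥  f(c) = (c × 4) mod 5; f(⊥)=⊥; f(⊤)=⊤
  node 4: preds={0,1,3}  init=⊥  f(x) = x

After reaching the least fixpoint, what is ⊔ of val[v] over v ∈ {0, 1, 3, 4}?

⊤

Iteration log — 10 steps:
  step 1. node 0  ⊔preds=⊥  new=3  stable
  step 2. node 1  ⊔preds=⊤  new=⊤  old=⊥  +wl: 0
  step 3. node 2  ⊔preds=⊤  new=⊤  old=1  +wl: 1
  step 4. node 3  ⊔preds=⊤  new=⊤  old=⊥  +wl: 
  step 5. node 4  ⊔preds=⊤  new=⊤  old=⊥  +wl: 2,3
  step 6. node 0  ⊔preds=⊤  new=⊤  old=3  +wl: 4
  step 7. node 1  ⊔preds=⊤  new=⊤  stable
  step 8. node 2  ⊔preds=⊤  new=⊤  stable
  step 9. node 3  ⊔preds=⊤  new=⊤  stable
  step 10. node 4  ⊔preds=⊤  new=⊤  stable

Least fixpoint reached:
  node 0: ⊤
  node 1: ⊤
  node 2: ⊤
  node 3: ⊤
  node 4: ⊤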